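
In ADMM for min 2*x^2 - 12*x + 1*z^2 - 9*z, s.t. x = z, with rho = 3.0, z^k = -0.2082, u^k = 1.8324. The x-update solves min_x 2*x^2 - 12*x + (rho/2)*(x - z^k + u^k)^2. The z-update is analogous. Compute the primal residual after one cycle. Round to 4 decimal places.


ADMM iteration with rho = 3.0, z^k = -0.2082, u^k = 1.8324
Step 1: x-update.
Minimize 2*x^2 - 12*x + (3.0/2)*(x + 0.2082 + 1.8324)^2
FOC: (2*2 + 3.0)*x = 12 + 3.0*(-0.2082 - 1.8324)
x^{k+1} = 0.8397
Step 2: z-update.
Minimize 1*z^2 - 9*z + (3.0/2)*(0.8397 - z + 1.8324)^2
FOC: (2*1 + 3.0)*z = 9 + 3.0*(0.8397 + 1.8324)
z^{k+1} = 3.4033
Step 3: u-update.
u^{k+1} = 1.8324 + 0.8397 - 3.4033 = -0.7311
Step 4: Primal residual = |0.8397 - 3.4033| = 2.5635


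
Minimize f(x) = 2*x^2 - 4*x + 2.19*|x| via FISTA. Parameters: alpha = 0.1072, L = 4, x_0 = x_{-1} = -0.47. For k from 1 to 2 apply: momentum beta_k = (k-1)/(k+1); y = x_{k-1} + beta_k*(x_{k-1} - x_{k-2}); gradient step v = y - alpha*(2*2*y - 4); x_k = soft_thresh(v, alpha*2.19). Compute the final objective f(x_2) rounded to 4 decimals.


FISTA on f(x) = 2*x^2 - 4*x + 2.19*|x|
L = 4, alpha = 0.1072
Iteration 1: beta = 0.0, y = -0.47 + 0.0*(-0.47 + 0.47) = -0.47
  grad(y) = -5.88, v = y - alpha*grad = 0.1603
  prox(v) = soft_thresh(0.1603, 0.2348) = 0.0
Iteration 2: beta = 0.3333, y = 0.0 + 0.3333*(0.0 + 0.47) = 0.1567
  grad(y) = -3.3733, v = y - alpha*grad = 0.5183
  prox(v) = soft_thresh(0.5183, 0.2348) = 0.2835
f(x_2) = 2*0.2835^2 - 4*0.2835 + 2.19*|0.2835| = -0.3524


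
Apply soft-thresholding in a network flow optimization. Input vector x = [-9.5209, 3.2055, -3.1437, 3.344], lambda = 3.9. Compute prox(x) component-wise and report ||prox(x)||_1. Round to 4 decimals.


Soft-thresholding with lambda = 3.9:
prox(-9.5209) = sign(-9.5209)*max(|-9.5209| - 3.9, 0) = -5.6209
prox(3.2055) = sign(3.2055)*max(|3.2055| - 3.9, 0) = 0.0
prox(-3.1437) = sign(-3.1437)*max(|-3.1437| - 3.9, 0) = 0.0
prox(3.344) = sign(3.344)*max(|3.344| - 3.9, 0) = 0.0
prox(x) = [-5.6209, 0.0, 0.0, 0.0]
||prox(x)||_1 = 5.6209 + 0.0 + 0.0 + 0.0 = 5.6209


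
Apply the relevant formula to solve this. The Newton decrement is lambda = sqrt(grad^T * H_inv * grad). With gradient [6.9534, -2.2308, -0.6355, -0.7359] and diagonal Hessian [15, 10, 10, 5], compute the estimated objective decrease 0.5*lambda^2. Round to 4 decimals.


Step 1: H is diagonal, so H^(-1) * g = [0.4636, -0.2231, -0.0636, -0.1472].
Step 2: g^T H^(-1) g = sum_i g_i^2 / H_ii
  = (6.9534)^2/15 + (-2.2308)^2/10 + (-0.6355)^2/10 + (-0.7359)^2/5
  = 3.2233 + 0.4976 + 0.0404 + 0.1083 = 3.8697
Step 3: Objective decrease = 0.5 * g^T H^(-1) g = 1.9348


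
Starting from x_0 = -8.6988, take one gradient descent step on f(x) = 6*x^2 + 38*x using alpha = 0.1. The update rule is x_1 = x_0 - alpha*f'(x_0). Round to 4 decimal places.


We compute the gradient at x_0 and apply the update.
f'(x) = 12*x + 38
f'(-8.6988) = 12*-8.6988 + 38 = -66.3856
x_1 = -8.6988 - 0.1*-66.3856 = -2.0602


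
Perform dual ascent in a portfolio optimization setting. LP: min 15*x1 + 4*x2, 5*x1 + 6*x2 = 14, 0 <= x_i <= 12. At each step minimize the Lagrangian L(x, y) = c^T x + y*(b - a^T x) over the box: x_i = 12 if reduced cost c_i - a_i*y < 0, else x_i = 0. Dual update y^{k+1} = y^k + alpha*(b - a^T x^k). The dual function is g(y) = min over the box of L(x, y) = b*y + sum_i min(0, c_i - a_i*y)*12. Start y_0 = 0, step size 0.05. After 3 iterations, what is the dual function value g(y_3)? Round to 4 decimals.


Dual ascent for LP: min 15*x1 + 4*x2, 5*x1 + 6*x2 = 14, 0 <= x_i <= 12
Step 1: y^k = 0.0, reduced costs: (15.0, 4.0)
  x^k = (0.0, 0.0), subgradient = b - a^T x = 14.0
  y^{k+1} = 0.0 + 0.05*14.0 = 0.7
Step 2: y^k = 0.7, reduced costs: (11.5, -0.2)
  x^k = (0.0, 12.0), subgradient = b - a^T x = -58.0
  y^{k+1} = 0.7 + 0.05*-58.0 = -2.2
Step 3: y^k = -2.2, reduced costs: (26.0, 17.2)
  x^k = (0.0, 0.0), subgradient = b - a^T x = 14.0
  y^{k+1} = -2.2 + 0.05*14.0 = -1.5
Dual objective at y_3 = -1.5: reduced costs (22.5, 13.0), box minimizer x = (0.0, 0.0)
g(y_3) = b*y + (c1 - a1*y)*x1 + (c2 - a2*y)*x2 = 14*(-1.5) + 22.5*0.0 + 13.0*0.0 = -21.0 + 0.0 + 0.0 = -21.0


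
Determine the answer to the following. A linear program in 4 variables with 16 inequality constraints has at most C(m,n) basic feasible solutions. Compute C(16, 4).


Each vertex corresponds to some choice of n active constraints out of m, so the number of vertices is at most C(m, n) = m! / (n!(m-n)!).
m = 16, n = 4
Numerator: 16 * 15 * 14 * 13
Denominator: 4! = 24
C(16, 4) = 1820


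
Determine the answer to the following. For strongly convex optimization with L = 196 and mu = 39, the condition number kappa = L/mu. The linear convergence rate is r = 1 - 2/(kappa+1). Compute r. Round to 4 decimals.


Step 1: Compute the condition number.
kappa = L/mu = 196/39 = 5.0256
Step 2: Compute the convergence rate.
r = 1 - 2/(kappa + 1) = 1 - 2*mu/(L + mu) = (L - mu)/(L + mu) = 157/235 = 0.6681


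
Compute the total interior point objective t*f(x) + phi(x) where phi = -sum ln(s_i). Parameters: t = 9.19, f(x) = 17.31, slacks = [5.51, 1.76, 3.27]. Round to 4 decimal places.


Step 1: Compute log-barrier.
ln values: [1.7066, 0.5653, 1.1848]
phi = -(1.7066 + 0.5653 + 1.1848) = -3.4567
Step 2: Compute augmented objective.
t*f(x) = 9.19*17.31 = 159.0789
Total = 159.0789 - 3.4567 = 155.6222


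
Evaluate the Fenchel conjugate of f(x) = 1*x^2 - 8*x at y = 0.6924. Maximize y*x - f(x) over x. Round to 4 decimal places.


f*(y) = sup_x {y*x - a*x^2 - b*x} = sup_x {(y-b)*x - a*x^2}
FOC: (y - b) - 2a*x = 0 => x* = (y - b)/(2a)
x* = (0.6924 + 8)/(2*1) = 4.3462
f*(0.6924) = (y-b)^2/(4a) = (0.6924 + 8)^2/(4*1)
= 75.5578/4 = 18.8895


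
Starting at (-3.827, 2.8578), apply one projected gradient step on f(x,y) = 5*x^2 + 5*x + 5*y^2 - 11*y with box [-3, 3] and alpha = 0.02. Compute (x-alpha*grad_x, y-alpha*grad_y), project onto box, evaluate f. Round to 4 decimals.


Step 1: Compute gradient at (-3.827, 2.8578).
grad_x = 2*5*-3.827 + 5 = -33.27
grad_y = 2*5*2.8578 - 11 = 17.578
Step 2: Gradient step.
x_raw = -3.827 - 0.02*-33.27 = -3.1616
y_raw = 2.8578 - 0.02*17.578 = 2.5062
Step 3: Project onto [-3, 3].
x_proj = clip(-3.1616) = -3.0
y_proj = clip(2.5062) = 2.5062
Step 4: Evaluate f.
f(-3.0, 2.5062) = 33.8376


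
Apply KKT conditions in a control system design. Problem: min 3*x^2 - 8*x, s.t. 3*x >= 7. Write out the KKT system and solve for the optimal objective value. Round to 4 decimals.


Step 1: Try lambda = 0 (constraint inactive).
x_unc = 8/(2*3) = 1.3333
Check: 3*1.3333 = 3.9999 < 7 -- violated!
Step 2: Constraint must be active: 3*x = 7
x* = 7/3 = 2.3333 (rounded; the exact value 7/3 is used below)
lambda = (2*3*(7/3) - 8)/3 = 2.0
Step 3: Compute optimal value.
f(x*) = 3*(7/3)^2 - 8*(7/3) = -2.3333


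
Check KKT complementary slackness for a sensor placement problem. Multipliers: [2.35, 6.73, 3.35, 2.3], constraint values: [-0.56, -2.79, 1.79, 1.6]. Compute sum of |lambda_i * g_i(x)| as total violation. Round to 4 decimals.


KKT complementary slackness check:
lambda_1 * g_1 = 2.35 * -0.56 = -1.316
lambda_2 * g_2 = 6.73 * -2.79 = -18.7767
lambda_3 * g_3 = 3.35 * 1.79 = 5.9965
lambda_4 * g_4 = 2.3 * 1.6 = 3.68
Total violation = 1.316 + 18.7767 + 5.9965 + 3.68 = 29.7692


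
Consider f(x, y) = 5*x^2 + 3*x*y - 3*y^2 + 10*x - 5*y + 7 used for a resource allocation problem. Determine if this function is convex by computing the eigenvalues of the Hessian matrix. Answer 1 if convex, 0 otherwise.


The Hessian of f(x,y) = 5*x^2 + 3*x*y - 3*y^2 + 10*x - 5*y + 7 is:
H = [[10, 3], [3, -6]]
Trace = 10 - 6 = 4
Determinant = 10*-6 - (3)^2 = -69
Discriminant = (4)^2 - 4*-69 = 292.0
Eigenvalues: lambda_1 = -6.544, lambda_2 = 10.544
The function is not convex.

0


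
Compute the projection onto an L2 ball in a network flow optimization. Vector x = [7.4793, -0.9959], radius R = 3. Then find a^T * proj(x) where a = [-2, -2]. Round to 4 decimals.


Step 1: Compute ||x|| (intermediates to 6 decimals).
||x|| = sqrt(7.4793^2 + (-0.9959)^2) = 7.545313
Step 2: Project.
Since ||x|| > R, scale = R/||x|| = 3/7.545313 = 0.397598, proj(x) = scale * x
proj(x) = [2.973755, -0.395968]
Step 3: Dot product.
a^T * proj(x) = -2*2.973755 - 2*(-0.395968) = -5.1556


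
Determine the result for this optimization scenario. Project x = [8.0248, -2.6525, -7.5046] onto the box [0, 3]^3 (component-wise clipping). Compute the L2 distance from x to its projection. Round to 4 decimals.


Project each component onto [0, 3].
clip(8.0248) = 3.0, clip(-2.6525) = 0.0, clip(-7.5046) = 0.0
Projection = [3.0, 0.0, 0.0]
Squared diffs: [25.2486, 7.0358, 56.319]
Distance = sqrt(88.6034) = 9.4129


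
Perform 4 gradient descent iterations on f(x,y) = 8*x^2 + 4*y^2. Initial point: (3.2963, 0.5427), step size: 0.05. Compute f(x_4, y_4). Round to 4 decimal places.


Gradient descent on f(x,y) = 8*x^2 + 4*y^2.
Starting point: (3.2963, 0.5427), alpha = 0.05
Step 1: grad_x = 2*8*3.2963 = 52.7408, grad_y = 2*4*0.5427 = 4.3416
  x_1 = 3.2963 - 0.05*52.7408 = 0.6593
  y_1 = 0.5427 - 0.05*4.3416 = 0.3256
Step 2: grad_x = 2*8*0.6593 = 10.5482, grad_y = 2*4*0.3256 = 2.605
  x_2 = 0.6593 - 0.05*10.5482 = 0.1319
  y_2 = 0.3256 - 0.05*2.605 = 0.1954
Step 3: grad_x = 2*8*0.1319 = 2.1096, grad_y = 2*4*0.1954 = 1.563
  x_3 = 0.1319 - 0.05*2.1096 = 0.0264
  y_3 = 0.1954 - 0.05*1.563 = 0.1172
Step 4: grad_x = 2*8*0.0264 = 0.4219, grad_y = 2*4*0.1172 = 0.9378
  x_4 = 0.0264 - 0.05*0.4219 = 0.0053
  y_4 = 0.1172 - 0.05*0.9378 = 0.0703
f(0.0053, 0.0703) = 8*0.0053^2 + 4*0.0703^2 = 0.02


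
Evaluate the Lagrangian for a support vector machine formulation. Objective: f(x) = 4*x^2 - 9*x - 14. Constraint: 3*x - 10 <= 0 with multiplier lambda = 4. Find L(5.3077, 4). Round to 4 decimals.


Step 1: Evaluate f(x).
f(5.3077) = 4*5.3077^2 - 9*5.3077 - 14 = 50.9174
Step 2: Evaluate g(x).
g(5.3077) = 3*5.3077 - 10 = 5.9231
Step 3: Compute Lagrangian.
L = 50.9174 + 4*5.9231 = 74.6098


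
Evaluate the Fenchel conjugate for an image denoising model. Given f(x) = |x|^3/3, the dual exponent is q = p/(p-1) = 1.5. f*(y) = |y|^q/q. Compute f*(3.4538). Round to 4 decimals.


The conjugate exponent q satisfies 1/p + 1/q = 1.
p = 3, so q = 3/(3 - 1) = 1.5
|y|^q = 3.4538^1.5 = 6.4187
f*(3.4538) = 6.4187 / 1.5 = 4.2791


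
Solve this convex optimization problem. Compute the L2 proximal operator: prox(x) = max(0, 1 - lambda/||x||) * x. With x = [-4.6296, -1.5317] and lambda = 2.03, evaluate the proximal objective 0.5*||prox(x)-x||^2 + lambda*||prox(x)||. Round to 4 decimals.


Step 1: Compute ||x||.
||x|| = 4.8764
Step 2: Compute scaling factor.
scale = max(0, 1 - 2.03/4.8764) = 0.5837
Step 3: prox(x) = [-2.7023, -0.8941]
||prox(x)|| = 2.8464
Step 4: Proximal objective.
0.5*||prox-x||^2 = 2.0605
lambda*||prox|| = 5.7782
Total = 7.8386


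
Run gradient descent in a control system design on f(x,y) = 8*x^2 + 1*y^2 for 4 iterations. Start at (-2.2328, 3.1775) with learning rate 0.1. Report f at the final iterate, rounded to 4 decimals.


Gradient descent on f(x,y) = 8*x^2 + 1*y^2.
Starting point: (-2.2328, 3.1775), alpha = 0.1
Step 1: grad_x = 2*8*-2.2328 = -35.7248, grad_y = 2*1*3.1775 = 6.355
  x_1 = -2.2328 - 0.1*-35.7248 = 1.3397
  y_1 = 3.1775 - 0.1*6.355 = 2.542
Step 2: grad_x = 2*8*1.3397 = 21.4349, grad_y = 2*1*2.542 = 5.084
  x_2 = 1.3397 - 0.1*21.4349 = -0.8038
  y_2 = 2.542 - 0.1*5.084 = 2.0336
Step 3: grad_x = 2*8*-0.8038 = -12.8609, grad_y = 2*1*2.0336 = 4.0672
  x_3 = -0.8038 - 0.1*-12.8609 = 0.4823
  y_3 = 2.0336 - 0.1*4.0672 = 1.6269
Step 4: grad_x = 2*8*0.4823 = 7.7166, grad_y = 2*1*1.6269 = 3.2538
  x_4 = 0.4823 - 0.1*7.7166 = -0.2894
  y_4 = 1.6269 - 0.1*3.2538 = 1.3015
f(-0.2894, 1.3015) = 8*(-0.2894)^2 + 1*1.3015^2 = 2.3638


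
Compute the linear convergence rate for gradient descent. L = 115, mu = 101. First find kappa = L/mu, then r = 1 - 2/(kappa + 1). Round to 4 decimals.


Step 1: Compute the condition number.
kappa = L/mu = 115/101 = 1.1386
Step 2: Compute the convergence rate.
r = 1 - 2/(kappa + 1) = 1 - 2*mu/(L + mu) = (L - mu)/(L + mu) = 14/216 = 0.0648


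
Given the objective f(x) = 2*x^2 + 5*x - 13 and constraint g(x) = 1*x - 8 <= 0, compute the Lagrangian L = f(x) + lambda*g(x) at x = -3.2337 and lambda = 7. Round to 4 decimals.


Step 1: Evaluate f(x).
f(-3.2337) = 2*(-3.2337)^2 + 5*(-3.2337) - 13 = -8.2549
Step 2: Evaluate g(x).
g(-3.2337) = 1*-3.2337 - 8 = -11.2337
Step 3: Compute Lagrangian.
L = -8.2549 + 7*-11.2337 = -86.8908


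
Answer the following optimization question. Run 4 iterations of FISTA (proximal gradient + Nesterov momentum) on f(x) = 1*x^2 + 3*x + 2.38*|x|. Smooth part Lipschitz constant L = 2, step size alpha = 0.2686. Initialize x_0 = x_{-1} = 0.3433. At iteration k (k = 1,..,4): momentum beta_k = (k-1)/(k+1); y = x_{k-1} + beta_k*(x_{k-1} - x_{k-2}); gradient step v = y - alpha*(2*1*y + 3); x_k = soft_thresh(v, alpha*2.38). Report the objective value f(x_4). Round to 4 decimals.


FISTA on f(x) = 1*x^2 + 3*x + 2.38*|x|
L = 2, alpha = 0.2686
Iteration 1: beta = 0.0, y = 0.3433 + 0.0*(0.3433 - 0.3433) = 0.3433
  grad(y) = 3.6866, v = y - alpha*grad = -0.6469
  prox(v) = soft_thresh(-0.6469, 0.6393) = -0.0077
Iteration 2: beta = 0.3333, y = -0.0077 + 0.3333*(-0.0077 - 0.3433) = -0.1246
  grad(y) = 2.7507, v = y - alpha*grad = -0.8635
  prox(v) = soft_thresh(-0.8635, 0.6393) = -0.2242
Iteration 3: beta = 0.5, y = -0.2242 + 0.5*(-0.2242 + 0.0077) = -0.3325
  grad(y) = 2.335, v = y - alpha*grad = -0.9597
  prox(v) = soft_thresh(-0.9597, 0.6393) = -0.3204
Iteration 4: beta = 0.6, y = -0.3204 + 0.6*(-0.3204 + 0.2242) = -0.3781
  grad(y) = 2.2437, v = y - alpha*grad = -0.9808
  prox(v) = soft_thresh(-0.9808, 0.6393) = -0.3415
f(x_4) = 1*(-0.3415)^2 + 3*(-0.3415) + 2.38*|-0.3415| = -0.0951


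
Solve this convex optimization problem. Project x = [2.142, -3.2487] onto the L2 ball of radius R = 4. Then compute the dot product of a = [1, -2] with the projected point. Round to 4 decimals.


Step 1: Compute ||x|| (intermediates to 6 decimals).
||x|| = sqrt(2.142^2 + (-3.2487)^2) = 3.8913
Step 2: Project.
Since ||x|| <= R, proj = x (no scaling needed).
proj(x) = [2.142, -3.2487]
Step 3: Dot product.
a^T * proj(x) = 1*2.142 - 2*(-3.2487) = 8.6394


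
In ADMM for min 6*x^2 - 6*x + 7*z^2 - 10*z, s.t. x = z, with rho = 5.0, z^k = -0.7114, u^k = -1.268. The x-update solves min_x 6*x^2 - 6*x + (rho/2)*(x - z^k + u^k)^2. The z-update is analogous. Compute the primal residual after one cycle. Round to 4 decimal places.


ADMM iteration with rho = 5.0, z^k = -0.7114, u^k = -1.268
Step 1: x-update.
Minimize 6*x^2 - 6*x + (5.0/2)*(x + 0.7114 - 1.268)^2
FOC: (2*6 + 5.0)*x = 6 + 5.0*(-0.7114 + 1.268)
x^{k+1} = 0.5166
Step 2: z-update.
Minimize 7*z^2 - 10*z + (5.0/2)*(0.5166 - z - 1.268)^2
FOC: (2*7 + 5.0)*z = 10 + 5.0*(0.5166 - 1.268)
z^{k+1} = 0.3286
Step 3: u-update.
u^{k+1} = -1.268 + 0.5166 - 0.3286 = -1.0799
Step 4: Primal residual = |0.5166 - 0.3286| = 0.1881


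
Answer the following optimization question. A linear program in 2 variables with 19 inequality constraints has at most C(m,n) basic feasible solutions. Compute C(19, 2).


Each vertex corresponds to some choice of n active constraints out of m, so the number of vertices is at most C(m, n) = m! / (n!(m-n)!).
m = 19, n = 2
Numerator: 19 * 18
Denominator: 2! = 2
C(19, 2) = 171


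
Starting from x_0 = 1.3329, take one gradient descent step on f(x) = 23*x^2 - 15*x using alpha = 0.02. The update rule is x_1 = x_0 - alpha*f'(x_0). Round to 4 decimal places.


We compute the gradient at x_0 and apply the update.
f'(x) = 46*x - 15
f'(1.3329) = 46*1.3329 - 15 = 46.3134
x_1 = 1.3329 - 0.02*46.3134 = 0.4066


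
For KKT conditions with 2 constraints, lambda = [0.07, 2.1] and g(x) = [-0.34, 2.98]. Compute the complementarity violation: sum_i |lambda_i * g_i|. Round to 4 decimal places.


KKT complementary slackness check:
lambda_1 * g_1 = 0.07 * -0.34 = -0.0238
lambda_2 * g_2 = 2.1 * 2.98 = 6.258
Total violation = 0.0238 + 6.258 = 6.2818


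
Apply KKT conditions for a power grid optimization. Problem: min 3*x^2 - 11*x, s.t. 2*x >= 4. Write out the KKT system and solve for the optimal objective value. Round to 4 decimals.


Step 1: Try lambda = 0 (constraint inactive).
x_unc = 11/(2*3) = 1.8333
Check: 2*1.8333 = 3.6666 < 4 -- violated!
Step 2: Constraint must be active: 2*x = 4
x* = 4/2 = 2.0
lambda = (2*3*2.0 - 11)/2 = 0.5
Step 3: Compute optimal value.
f(x*) = 3*2.0^2 - 11*2.0 = -10.0


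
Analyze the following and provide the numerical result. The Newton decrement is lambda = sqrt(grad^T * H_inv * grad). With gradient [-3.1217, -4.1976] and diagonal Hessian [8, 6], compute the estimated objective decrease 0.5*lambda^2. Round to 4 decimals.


Step 1: H is diagonal, so H^(-1) * g = [-0.3902, -0.6996].
Step 2: g^T H^(-1) g = sum_i g_i^2 / H_ii
  = (-3.1217)^2/8 + (-4.1976)^2/6
  = 1.2181 + 2.9366 = 4.1548
Step 3: Objective decrease = 0.5 * g^T H^(-1) g = 2.0774


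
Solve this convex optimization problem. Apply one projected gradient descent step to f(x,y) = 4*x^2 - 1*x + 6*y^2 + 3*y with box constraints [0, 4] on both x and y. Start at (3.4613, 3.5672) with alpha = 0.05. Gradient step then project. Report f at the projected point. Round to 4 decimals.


Step 1: Compute gradient at (3.4613, 3.5672).
grad_x = 2*4*3.4613 - 1 = 26.6904
grad_y = 2*6*3.5672 + 3 = 45.8064
Step 2: Gradient step.
x_raw = 3.4613 - 0.05*26.6904 = 2.1268
y_raw = 3.5672 - 0.05*45.8064 = 1.2769
Step 3: Project onto [0, 4].
x_proj = clip(2.1268) = 2.1268
y_proj = clip(1.2769) = 1.2769
Step 4: Evaluate f.
f(2.1268, 1.2769) = 29.5792


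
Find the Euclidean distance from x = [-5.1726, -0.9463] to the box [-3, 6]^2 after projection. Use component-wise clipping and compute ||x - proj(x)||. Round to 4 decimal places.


Project each component onto [-3, 6].
clip(-5.1726) = -3.0, clip(-0.9463) = -0.9463
Projection = [-3.0, -0.9463]
Squared diffs: [4.7202, 0.0]
Distance = sqrt(4.7202) = 2.1726


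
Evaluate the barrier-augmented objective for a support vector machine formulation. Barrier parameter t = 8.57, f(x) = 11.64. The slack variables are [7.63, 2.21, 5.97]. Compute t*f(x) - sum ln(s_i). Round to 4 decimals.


Step 1: Compute log-barrier.
ln values: [2.0321, 0.793, 1.7867]
phi = -(2.0321 + 0.793 + 1.7867) = -4.6118
Step 2: Compute augmented objective.
t*f(x) = 8.57*11.64 = 99.7548
Total = 99.7548 - 4.6118 = 95.143


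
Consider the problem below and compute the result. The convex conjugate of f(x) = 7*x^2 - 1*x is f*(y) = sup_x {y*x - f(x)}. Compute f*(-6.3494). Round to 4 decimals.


f*(y) = sup_x {y*x - a*x^2 - b*x} = sup_x {(y-b)*x - a*x^2}
FOC: (y - b) - 2a*x = 0 => x* = (y - b)/(2a)
x* = (-6.3494 + 1)/(2*7) = -0.3821
f*(-6.3494) = (y-b)^2/(4a) = (-6.3494 + 1)^2/(4*7)
= 28.6161/28 = 1.022


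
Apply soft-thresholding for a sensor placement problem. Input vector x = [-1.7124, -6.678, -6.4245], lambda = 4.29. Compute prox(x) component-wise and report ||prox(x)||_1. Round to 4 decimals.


Soft-thresholding with lambda = 4.29:
prox(-1.7124) = sign(-1.7124)*max(|-1.7124| - 4.29, 0) = 0.0
prox(-6.678) = sign(-6.678)*max(|-6.678| - 4.29, 0) = -2.388
prox(-6.4245) = sign(-6.4245)*max(|-6.4245| - 4.29, 0) = -2.1345
prox(x) = [0.0, -2.388, -2.1345]
||prox(x)||_1 = 0.0 + 2.388 + 2.1345 = 4.5225


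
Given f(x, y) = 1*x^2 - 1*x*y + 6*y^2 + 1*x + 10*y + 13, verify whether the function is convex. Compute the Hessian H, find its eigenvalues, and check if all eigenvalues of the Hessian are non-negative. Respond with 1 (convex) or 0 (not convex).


The Hessian of f(x,y) = 1*x^2 - 1*x*y + 6*y^2 + 1*x + 10*y + 13 is:
H = [[2, -1], [-1, 12]]
Trace = 2 + 12 = 14
Determinant = 2*12 - (-1)^2 = 23
Discriminant = (14)^2 - 4*23 = 104.0
Eigenvalues: lambda_1 = 1.901, lambda_2 = 12.099
The function is convex.

1


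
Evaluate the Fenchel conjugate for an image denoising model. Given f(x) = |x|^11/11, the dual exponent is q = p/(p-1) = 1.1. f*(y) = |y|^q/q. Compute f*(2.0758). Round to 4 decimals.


The conjugate exponent q satisfies 1/p + 1/q = 1.
p = 11, so q = 11/(11 - 1) = 1.1
|y|^q = 2.0758^1.1 = 2.2331
f*(2.0758) = 2.2331 / 1.1 = 2.0301


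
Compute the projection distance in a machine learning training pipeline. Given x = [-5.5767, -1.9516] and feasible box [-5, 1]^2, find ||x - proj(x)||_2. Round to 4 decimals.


Project each component onto [-5, 1].
clip(-5.5767) = -5.0, clip(-1.9516) = -1.9516
Projection = [-5.0, -1.9516]
Squared diffs: [0.3326, 0.0]
Distance = sqrt(0.3326) = 0.5767


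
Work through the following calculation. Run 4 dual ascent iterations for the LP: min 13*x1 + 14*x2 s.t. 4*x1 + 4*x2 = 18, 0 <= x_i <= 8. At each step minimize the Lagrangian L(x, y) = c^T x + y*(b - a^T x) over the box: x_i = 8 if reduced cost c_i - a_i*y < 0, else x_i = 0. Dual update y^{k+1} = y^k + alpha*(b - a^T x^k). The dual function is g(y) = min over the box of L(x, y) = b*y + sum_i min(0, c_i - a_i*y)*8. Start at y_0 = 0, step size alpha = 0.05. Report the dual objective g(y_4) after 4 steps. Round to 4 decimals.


Dual ascent for LP: min 13*x1 + 14*x2, 4*x1 + 4*x2 = 18, 0 <= x_i <= 8
Step 1: y^k = 0.0, reduced costs: (13.0, 14.0)
  x^k = (0.0, 0.0), subgradient = b - a^T x = 18.0
  y^{k+1} = 0.0 + 0.05*18.0 = 0.9
Step 2: y^k = 0.9, reduced costs: (9.4, 10.4)
  x^k = (0.0, 0.0), subgradient = b - a^T x = 18.0
  y^{k+1} = 0.9 + 0.05*18.0 = 1.8
Step 3: y^k = 1.8, reduced costs: (5.8, 6.8)
  x^k = (0.0, 0.0), subgradient = b - a^T x = 18.0
  y^{k+1} = 1.8 + 0.05*18.0 = 2.7
Step 4: y^k = 2.7, reduced costs: (2.2, 3.2)
  x^k = (0.0, 0.0), subgradient = b - a^T x = 18.0
  y^{k+1} = 2.7 + 0.05*18.0 = 3.6
Dual objective at y_4 = 3.6: reduced costs (-1.4, -0.4), box minimizer x = (8.0, 8.0)
g(y_4) = b*y + (c1 - a1*y)*x1 + (c2 - a2*y)*x2 = 18*3.6 + (-1.4)*8.0 + (-0.4)*8.0 = 64.8 - 11.2 - 3.2 = 50.4


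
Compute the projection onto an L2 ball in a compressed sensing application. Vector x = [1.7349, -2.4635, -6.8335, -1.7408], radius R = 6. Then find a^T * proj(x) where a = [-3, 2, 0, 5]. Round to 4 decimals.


Step 1: Compute ||x|| (intermediates to 6 decimals).
||x|| = sqrt(1.7349^2 + (-2.4635)^2 + (-6.8335)^2 + (-1.7408)^2) = 7.668495
Step 2: Project.
Since ||x|| > R, scale = R/||x|| = 6/7.668495 = 0.782422, proj(x) = scale * x
proj(x) = [1.357424, -1.927497, -5.346681, -1.36204]
Step 3: Dot product.
a^T * proj(x) = -3*1.357424 + 2*(-1.927497) + 0*(-5.346681) + 5*(-1.36204) = -14.7375


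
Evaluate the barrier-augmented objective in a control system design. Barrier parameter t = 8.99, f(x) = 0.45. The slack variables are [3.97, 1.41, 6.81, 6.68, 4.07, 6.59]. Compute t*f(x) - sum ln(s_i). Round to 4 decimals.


Step 1: Compute log-barrier.
ln values: [1.3788, 0.3436, 1.9184, 1.8991, 1.4036, 1.8856]
phi = -(1.3788 + 0.3436 + 1.9184 + 1.8991 + 1.4036 + 1.8856) = -8.8291
Step 2: Compute augmented objective.
t*f(x) = 8.99*0.45 = 4.0455
Total = 4.0455 - 8.8291 = -4.7836


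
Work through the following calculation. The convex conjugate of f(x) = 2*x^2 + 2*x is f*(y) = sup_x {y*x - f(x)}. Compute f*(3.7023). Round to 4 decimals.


f*(y) = sup_x {y*x - a*x^2 - b*x} = sup_x {(y-b)*x - a*x^2}
FOC: (y - b) - 2a*x = 0 => x* = (y - b)/(2a)
x* = (3.7023 - 2)/(2*2) = 0.4256
f*(3.7023) = (y-b)^2/(4a) = (3.7023 - 2)^2/(4*2)
= 2.8978/8 = 0.3622


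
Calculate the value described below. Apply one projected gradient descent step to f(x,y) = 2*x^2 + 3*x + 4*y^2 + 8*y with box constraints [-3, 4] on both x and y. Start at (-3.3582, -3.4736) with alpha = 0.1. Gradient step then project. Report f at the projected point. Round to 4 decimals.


Step 1: Compute gradient at (-3.3582, -3.4736).
grad_x = 2*2*-3.3582 + 3 = -10.4328
grad_y = 2*4*-3.4736 + 8 = -19.7888
Step 2: Gradient step.
x_raw = -3.3582 - 0.1*-10.4328 = -2.3149
y_raw = -3.4736 - 0.1*-19.7888 = -1.4947
Step 3: Project onto [-3, 4].
x_proj = clip(-2.3149) = -2.3149
y_proj = clip(-1.4947) = -1.4947
Step 4: Evaluate f.
f(-2.3149, -1.4947) = 0.7519


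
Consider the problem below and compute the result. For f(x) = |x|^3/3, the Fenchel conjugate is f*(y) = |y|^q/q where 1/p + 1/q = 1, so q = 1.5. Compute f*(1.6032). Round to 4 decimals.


The conjugate exponent q satisfies 1/p + 1/q = 1.
p = 3, so q = 3/(3 - 1) = 1.5
|y|^q = 1.6032^1.5 = 2.0299
f*(1.6032) = 2.0299 / 1.5 = 1.3533


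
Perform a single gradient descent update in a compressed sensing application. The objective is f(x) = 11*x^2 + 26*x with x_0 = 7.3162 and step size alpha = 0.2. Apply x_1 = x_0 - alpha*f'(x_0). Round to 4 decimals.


We compute the gradient at x_0 and apply the update.
f'(x) = 22*x + 26
f'(7.3162) = 22*7.3162 + 26 = 186.9564
x_1 = 7.3162 - 0.2*186.9564 = -30.0751


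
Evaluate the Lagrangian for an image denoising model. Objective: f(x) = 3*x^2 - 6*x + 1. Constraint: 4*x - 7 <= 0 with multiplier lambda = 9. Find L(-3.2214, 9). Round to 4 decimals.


Step 1: Evaluate f(x).
f(-3.2214) = 3*(-3.2214)^2 - 6*(-3.2214) + 1 = 51.4607
Step 2: Evaluate g(x).
g(-3.2214) = 4*-3.2214 - 7 = -19.8856
Step 3: Compute Lagrangian.
L = 51.4607 + 9*-19.8856 = -127.5097


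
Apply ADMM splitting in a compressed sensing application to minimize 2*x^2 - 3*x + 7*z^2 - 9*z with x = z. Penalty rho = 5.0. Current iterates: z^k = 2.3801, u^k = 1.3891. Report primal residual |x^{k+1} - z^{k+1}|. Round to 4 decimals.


ADMM iteration with rho = 5.0, z^k = 2.3801, u^k = 1.3891
Step 1: x-update.
Minimize 2*x^2 - 3*x + (5.0/2)*(x - 2.3801 + 1.3891)^2
FOC: (2*2 + 5.0)*x = 3 + 5.0*(2.3801 - 1.3891)
x^{k+1} = 0.8839
Step 2: z-update.
Minimize 7*z^2 - 9*z + (5.0/2)*(0.8839 - z + 1.3891)^2
FOC: (2*7 + 5.0)*z = 9 + 5.0*(0.8839 + 1.3891)
z^{k+1} = 1.0718
Step 3: u-update.
u^{k+1} = 1.3891 + 0.8839 - 1.0718 = 1.2011
Step 4: Primal residual = |0.8839 - 1.0718| = 0.188


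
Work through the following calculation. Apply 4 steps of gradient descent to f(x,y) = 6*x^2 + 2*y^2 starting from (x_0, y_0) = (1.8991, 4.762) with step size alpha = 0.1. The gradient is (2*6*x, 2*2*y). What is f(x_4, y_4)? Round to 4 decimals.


Gradient descent on f(x,y) = 6*x^2 + 2*y^2.
Starting point: (1.8991, 4.762), alpha = 0.1
Step 1: grad_x = 2*6*1.8991 = 22.7892, grad_y = 2*2*4.762 = 19.048
  x_1 = 1.8991 - 0.1*22.7892 = -0.3798
  y_1 = 4.762 - 0.1*19.048 = 2.8572
Step 2: grad_x = 2*6*-0.3798 = -4.5578, grad_y = 2*2*2.8572 = 11.4288
  x_2 = -0.3798 - 0.1*-4.5578 = 0.076
  y_2 = 2.8572 - 0.1*11.4288 = 1.7143
Step 3: grad_x = 2*6*0.076 = 0.9116, grad_y = 2*2*1.7143 = 6.8573
  x_3 = 0.076 - 0.1*0.9116 = -0.0152
  y_3 = 1.7143 - 0.1*6.8573 = 1.0286
Step 4: grad_x = 2*6*-0.0152 = -0.1823, grad_y = 2*2*1.0286 = 4.1144
  x_4 = -0.0152 - 0.1*-0.1823 = 0.003
  y_4 = 1.0286 - 0.1*4.1144 = 0.6172
f(0.003, 0.6172) = 6*0.003^2 + 2*0.6172^2 = 0.7618


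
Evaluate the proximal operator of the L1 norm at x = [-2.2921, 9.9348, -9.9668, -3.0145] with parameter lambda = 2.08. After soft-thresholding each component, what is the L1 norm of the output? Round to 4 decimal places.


Soft-thresholding with lambda = 2.08:
prox(-2.2921) = sign(-2.2921)*max(|-2.2921| - 2.08, 0) = -0.2121
prox(9.9348) = sign(9.9348)*max(|9.9348| - 2.08, 0) = 7.8548
prox(-9.9668) = sign(-9.9668)*max(|-9.9668| - 2.08, 0) = -7.8868
prox(-3.0145) = sign(-3.0145)*max(|-3.0145| - 2.08, 0) = -0.9345
prox(x) = [-0.2121, 7.8548, -7.8868, -0.9345]
||prox(x)||_1 = 0.2121 + 7.8548 + 7.8868 + 0.9345 = 16.8882


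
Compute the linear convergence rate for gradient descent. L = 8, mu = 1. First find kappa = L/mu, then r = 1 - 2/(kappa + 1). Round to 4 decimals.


Step 1: Compute the condition number.
kappa = L/mu = 8/1 = 8.0
Step 2: Compute the convergence rate.
r = 1 - 2/(kappa + 1) = 1 - 2*mu/(L + mu) = (L - mu)/(L + mu) = 7/9 = 0.7778


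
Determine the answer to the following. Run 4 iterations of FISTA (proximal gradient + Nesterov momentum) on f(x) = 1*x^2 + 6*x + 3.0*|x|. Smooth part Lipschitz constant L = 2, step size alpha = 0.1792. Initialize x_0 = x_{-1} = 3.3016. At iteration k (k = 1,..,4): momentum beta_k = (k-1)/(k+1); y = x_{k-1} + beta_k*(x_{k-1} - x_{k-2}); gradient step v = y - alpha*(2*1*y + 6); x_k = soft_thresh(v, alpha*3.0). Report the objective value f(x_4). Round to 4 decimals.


FISTA on f(x) = 1*x^2 + 6*x + 3.0*|x|
L = 2, alpha = 0.1792
Iteration 1: beta = 0.0, y = 3.3016 + 0.0*(3.3016 - 3.3016) = 3.3016
  grad(y) = 12.6032, v = y - alpha*grad = 1.0431
  prox(v) = soft_thresh(1.0431, 0.5376) = 0.5055
Iteration 2: beta = 0.3333, y = 0.5055 + 0.3333*(0.5055 - 3.3016) = -0.4265
  grad(y) = 5.147, v = y - alpha*grad = -1.3489
  prox(v) = soft_thresh(-1.3489, 0.5376) = -0.8113
Iteration 3: beta = 0.5, y = -0.8113 + 0.5*(-0.8113 - 0.5055) = -1.4696
  grad(y) = 3.0607, v = y - alpha*grad = -2.0181
  prox(v) = soft_thresh(-2.0181, 0.5376) = -1.4805
Iteration 4: beta = 0.6, y = -1.4805 + 0.6*(-1.4805 + 0.8113) = -1.8821
  grad(y) = 2.2358, v = y - alpha*grad = -2.2827
  prox(v) = soft_thresh(-2.2827, 0.5376) = -1.7451
f(x_4) = 1*(-1.7451)^2 + 6*(-1.7451) + 3.0*|-1.7451| = -2.1899


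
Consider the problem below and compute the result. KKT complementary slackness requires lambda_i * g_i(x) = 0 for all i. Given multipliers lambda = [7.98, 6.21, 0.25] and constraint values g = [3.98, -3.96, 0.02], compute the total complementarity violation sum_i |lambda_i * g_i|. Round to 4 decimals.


KKT complementary slackness check:
lambda_1 * g_1 = 7.98 * 3.98 = 31.7604
lambda_2 * g_2 = 6.21 * -3.96 = -24.5916
lambda_3 * g_3 = 0.25 * 0.02 = 0.005
Total violation = 31.7604 + 24.5916 + 0.005 = 56.357


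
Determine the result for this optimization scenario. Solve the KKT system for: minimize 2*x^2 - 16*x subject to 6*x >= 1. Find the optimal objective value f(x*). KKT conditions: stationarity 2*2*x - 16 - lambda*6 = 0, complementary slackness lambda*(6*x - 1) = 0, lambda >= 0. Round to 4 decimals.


Step 1: Try lambda = 0 (constraint inactive).
Stationarity: 2*2*x - 16 = 0
x* = 16/(2*2) = 4.0
Check constraint: 6*4.0 = 24.0 >= 1 -- satisfied.
Step 2: Compute optimal value.
f(x*) = 2*4.0^2 - 16*4.0 = -32.0


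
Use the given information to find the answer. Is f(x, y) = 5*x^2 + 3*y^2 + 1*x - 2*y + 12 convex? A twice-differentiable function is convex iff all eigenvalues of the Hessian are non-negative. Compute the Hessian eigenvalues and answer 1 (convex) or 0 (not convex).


The Hessian of f(x,y) = 5*x^2 + 3*y^2 + 1*x - 2*y + 12 is:
H = [[10, 0], [0, 6]]
Trace = 10 + 6 = 16
Determinant = 10*6 - (0)^2 = 60
Discriminant = (16)^2 - 4*60 = 16.0
Eigenvalues: lambda_1 = 6.0, lambda_2 = 10.0
The function is convex.

1


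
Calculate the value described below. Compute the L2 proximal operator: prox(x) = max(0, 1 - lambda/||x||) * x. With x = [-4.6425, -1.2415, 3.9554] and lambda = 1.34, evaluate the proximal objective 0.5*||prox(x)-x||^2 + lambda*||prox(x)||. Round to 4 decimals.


Step 1: Compute ||x||.
||x|| = 6.2241
Step 2: Compute scaling factor.
scale = max(0, 1 - 1.34/6.2241) = 0.7847
Step 3: prox(x) = [-3.643, -0.9742, 3.1038]
||prox(x)|| = 4.8841
Step 4: Proximal objective.
0.5*||prox-x||^2 = 0.8978
lambda*||prox|| = 6.5447
Total = 7.4425


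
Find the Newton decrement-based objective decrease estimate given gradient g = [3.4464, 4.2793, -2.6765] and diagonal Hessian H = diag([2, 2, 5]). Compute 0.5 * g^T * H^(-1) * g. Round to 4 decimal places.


Step 1: H is diagonal, so H^(-1) * g = [1.7232, 2.1397, -0.5353].
Step 2: g^T H^(-1) g = sum_i g_i^2 / H_ii
  = (3.4464)^2/2 + (4.2793)^2/2 + (-2.6765)^2/5
  = 5.9388 + 9.1562 + 1.4327 = 16.5278
Step 3: Objective decrease = 0.5 * g^T H^(-1) g = 8.2639


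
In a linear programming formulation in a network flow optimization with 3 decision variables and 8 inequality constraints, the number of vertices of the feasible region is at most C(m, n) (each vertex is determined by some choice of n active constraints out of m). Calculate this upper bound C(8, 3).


Each vertex corresponds to some choice of n active constraints out of m, so the number of vertices is at most C(m, n) = m! / (n!(m-n)!).
m = 8, n = 3
Numerator: 8 * 7 * 6
Denominator: 3! = 6
C(8, 3) = 56


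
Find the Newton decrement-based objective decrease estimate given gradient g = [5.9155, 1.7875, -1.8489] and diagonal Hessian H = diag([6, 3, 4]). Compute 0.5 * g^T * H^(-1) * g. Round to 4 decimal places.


Step 1: H is diagonal, so H^(-1) * g = [0.9859, 0.5958, -0.4622].
Step 2: g^T H^(-1) g = sum_i g_i^2 / H_ii
  = (5.9155)^2/6 + (1.7875)^2/3 + (-1.8489)^2/4
  = 5.8322 + 1.0651 + 0.8546 = 7.7518
Step 3: Objective decrease = 0.5 * g^T H^(-1) g = 3.8759


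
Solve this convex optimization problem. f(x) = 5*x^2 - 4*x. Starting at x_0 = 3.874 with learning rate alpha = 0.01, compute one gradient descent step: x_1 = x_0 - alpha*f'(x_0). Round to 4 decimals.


We compute the gradient at x_0 and apply the update.
f'(x) = 10*x - 4
f'(3.874) = 10*3.874 - 4 = 34.74
x_1 = 3.874 - 0.01*34.74 = 3.5266


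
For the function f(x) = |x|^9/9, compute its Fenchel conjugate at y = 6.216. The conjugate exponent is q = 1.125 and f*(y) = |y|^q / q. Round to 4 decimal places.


The conjugate exponent q satisfies 1/p + 1/q = 1.
p = 9, so q = 9/(9 - 1) = 1.125
|y|^q = 6.216^1.125 = 7.8109
f*(6.216) = 7.8109 / 1.125 = 6.943


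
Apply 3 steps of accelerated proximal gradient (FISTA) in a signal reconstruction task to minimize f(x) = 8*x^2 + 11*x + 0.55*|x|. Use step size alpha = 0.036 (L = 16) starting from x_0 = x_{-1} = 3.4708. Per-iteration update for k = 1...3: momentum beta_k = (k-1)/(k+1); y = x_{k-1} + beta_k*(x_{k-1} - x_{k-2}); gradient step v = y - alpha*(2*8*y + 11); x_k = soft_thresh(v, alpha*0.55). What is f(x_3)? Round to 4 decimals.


FISTA on f(x) = 8*x^2 + 11*x + 0.55*|x|
L = 16, alpha = 0.036
Iteration 1: beta = 0.0, y = 3.4708 + 0.0*(3.4708 - 3.4708) = 3.4708
  grad(y) = 66.5328, v = y - alpha*grad = 1.0756
  prox(v) = soft_thresh(1.0756, 0.0198) = 1.0558
Iteration 2: beta = 0.3333, y = 1.0558 + 0.3333*(1.0558 - 3.4708) = 0.2508
  grad(y) = 15.0132, v = y - alpha*grad = -0.2896
  prox(v) = soft_thresh(-0.2896, 0.0198) = -0.2698
Iteration 3: beta = 0.5, y = -0.2698 + 0.5*(-0.2698 - 1.0558) = -0.9327
  grad(y) = -3.923, v = y - alpha*grad = -0.7915
  prox(v) = soft_thresh(-0.7915, 0.0198) = -0.7717
f(x_3) = 8*(-0.7717)^2 + 11*(-0.7717) + 0.55*|-0.7717| = -3.3002


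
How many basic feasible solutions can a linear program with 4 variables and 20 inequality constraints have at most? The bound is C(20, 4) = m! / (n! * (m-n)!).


Each vertex corresponds to some choice of n active constraints out of m, so the number of vertices is at most C(m, n) = m! / (n!(m-n)!).
m = 20, n = 4
Numerator: 20 * 19 * 18 * 17
Denominator: 4! = 24
C(20, 4) = 4845


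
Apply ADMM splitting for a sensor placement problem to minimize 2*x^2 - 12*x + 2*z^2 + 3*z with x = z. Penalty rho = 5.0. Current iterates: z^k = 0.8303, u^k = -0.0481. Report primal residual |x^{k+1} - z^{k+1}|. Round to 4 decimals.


ADMM iteration with rho = 5.0, z^k = 0.8303, u^k = -0.0481
Step 1: x-update.
Minimize 2*x^2 - 12*x + (5.0/2)*(x - 0.8303 - 0.0481)^2
FOC: (2*2 + 5.0)*x = 12 + 5.0*(0.8303 + 0.0481)
x^{k+1} = 1.8213
Step 2: z-update.
Minimize 2*z^2 + 3*z + (5.0/2)*(1.8213 - z - 0.0481)^2
FOC: (2*2 + 5.0)*z = -3 + 5.0*(1.8213 - 0.0481)
z^{k+1} = 0.6518
Step 3: u-update.
u^{k+1} = -0.0481 + 1.8213 - 0.6518 = 1.1214
Step 4: Primal residual = |1.8213 - 0.6518| = 1.1695


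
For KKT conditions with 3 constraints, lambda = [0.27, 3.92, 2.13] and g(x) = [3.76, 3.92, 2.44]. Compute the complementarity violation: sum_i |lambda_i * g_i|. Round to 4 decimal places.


KKT complementary slackness check:
lambda_1 * g_1 = 0.27 * 3.76 = 1.0152
lambda_2 * g_2 = 3.92 * 3.92 = 15.3664
lambda_3 * g_3 = 2.13 * 2.44 = 5.1972
Total violation = 1.0152 + 15.3664 + 5.1972 = 21.5788


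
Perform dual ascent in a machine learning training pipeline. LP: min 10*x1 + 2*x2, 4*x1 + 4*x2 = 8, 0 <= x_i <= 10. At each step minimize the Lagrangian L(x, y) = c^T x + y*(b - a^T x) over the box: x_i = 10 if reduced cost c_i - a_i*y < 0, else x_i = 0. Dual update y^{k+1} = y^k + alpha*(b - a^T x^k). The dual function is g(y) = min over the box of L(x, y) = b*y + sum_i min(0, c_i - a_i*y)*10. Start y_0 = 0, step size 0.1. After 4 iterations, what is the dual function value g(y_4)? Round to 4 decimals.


Dual ascent for LP: min 10*x1 + 2*x2, 4*x1 + 4*x2 = 8, 0 <= x_i <= 10
Step 1: y^k = 0.0, reduced costs: (10.0, 2.0)
  x^k = (0.0, 0.0), subgradient = b - a^T x = 8.0
  y^{k+1} = 0.0 + 0.1*8.0 = 0.8
Step 2: y^k = 0.8, reduced costs: (6.8, -1.2)
  x^k = (0.0, 10.0), subgradient = b - a^T x = -32.0
  y^{k+1} = 0.8 + 0.1*-32.0 = -2.4
Step 3: y^k = -2.4, reduced costs: (19.6, 11.6)
  x^k = (0.0, 0.0), subgradient = b - a^T x = 8.0
  y^{k+1} = -2.4 + 0.1*8.0 = -1.6
Step 4: y^k = -1.6, reduced costs: (16.4, 8.4)
  x^k = (0.0, 0.0), subgradient = b - a^T x = 8.0
  y^{k+1} = -1.6 + 0.1*8.0 = -0.8
Dual objective at y_4 = -0.8: reduced costs (13.2, 5.2), box minimizer x = (0.0, 0.0)
g(y_4) = b*y + (c1 - a1*y)*x1 + (c2 - a2*y)*x2 = 8*(-0.8) + 13.2*0.0 + 5.2*0.0 = -6.4 + 0.0 + 0.0 = -6.4


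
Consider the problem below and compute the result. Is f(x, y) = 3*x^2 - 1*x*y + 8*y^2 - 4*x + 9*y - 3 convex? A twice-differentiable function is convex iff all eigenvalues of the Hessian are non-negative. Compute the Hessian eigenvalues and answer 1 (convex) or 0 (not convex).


The Hessian of f(x,y) = 3*x^2 - 1*x*y + 8*y^2 - 4*x + 9*y - 3 is:
H = [[6, -1], [-1, 16]]
Trace = 6 + 16 = 22
Determinant = 6*16 - (-1)^2 = 95
Discriminant = (22)^2 - 4*95 = 104.0
Eigenvalues: lambda_1 = 5.901, lambda_2 = 16.099
The function is convex.

1


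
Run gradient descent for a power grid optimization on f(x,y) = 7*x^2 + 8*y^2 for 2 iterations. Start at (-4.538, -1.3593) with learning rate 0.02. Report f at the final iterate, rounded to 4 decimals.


Gradient descent on f(x,y) = 7*x^2 + 8*y^2.
Starting point: (-4.538, -1.3593), alpha = 0.02
Step 1: grad_x = 2*7*-4.538 = -63.532, grad_y = 2*8*-1.3593 = -21.7488
  x_1 = -4.538 - 0.02*-63.532 = -3.2674
  y_1 = -1.3593 - 0.02*-21.7488 = -0.9243
Step 2: grad_x = 2*7*-3.2674 = -45.743, grad_y = 2*8*-0.9243 = -14.7892
  x_2 = -3.2674 - 0.02*-45.743 = -2.3525
  y_2 = -0.9243 - 0.02*-14.7892 = -0.6285
f(-2.3525, -0.6285) = 7*(-2.3525)^2 + 8*(-0.6285)^2 = 41.9003


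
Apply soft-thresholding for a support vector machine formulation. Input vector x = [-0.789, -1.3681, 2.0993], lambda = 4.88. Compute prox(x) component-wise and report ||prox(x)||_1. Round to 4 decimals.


Soft-thresholding with lambda = 4.88:
prox(-0.789) = sign(-0.789)*max(|-0.789| - 4.88, 0) = 0.0
prox(-1.3681) = sign(-1.3681)*max(|-1.3681| - 4.88, 0) = 0.0
prox(2.0993) = sign(2.0993)*max(|2.0993| - 4.88, 0) = 0.0
prox(x) = [0.0, 0.0, 0.0]
||prox(x)||_1 = 0.0 + 0.0 + 0.0 = 0.0


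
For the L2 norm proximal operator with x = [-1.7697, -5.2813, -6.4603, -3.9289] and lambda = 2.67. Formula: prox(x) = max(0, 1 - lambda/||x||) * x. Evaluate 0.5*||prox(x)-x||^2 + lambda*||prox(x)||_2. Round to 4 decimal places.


Step 1: Compute ||x||.
||x|| = 9.3913
Step 2: Compute scaling factor.
scale = max(0, 1 - 2.67/9.3913) = 0.7157
Step 3: prox(x) = [-1.2666, -3.7798, -4.6236, -2.8119]
||prox(x)|| = 6.7213
Step 4: Proximal objective.
0.5*||prox-x||^2 = 3.5645
lambda*||prox|| = 17.9459
Total = 21.5102


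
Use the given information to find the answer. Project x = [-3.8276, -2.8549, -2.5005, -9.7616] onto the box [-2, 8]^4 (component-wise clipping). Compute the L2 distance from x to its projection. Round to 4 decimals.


Project each component onto [-2, 8].
clip(-3.8276) = -2.0, clip(-2.8549) = -2.0, clip(-2.5005) = -2.0, clip(-9.7616) = -2.0
Projection = [-2.0, -2.0, -2.0, -2.0]
Squared diffs: [3.3401, 0.7309, 0.2505, 60.2424]
Distance = sqrt(64.5639) = 8.0352


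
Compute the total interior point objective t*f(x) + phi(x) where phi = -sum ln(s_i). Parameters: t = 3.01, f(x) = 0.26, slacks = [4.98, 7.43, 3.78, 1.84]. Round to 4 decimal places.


Step 1: Compute log-barrier.
ln values: [1.6054, 2.0055, 1.3297, 0.6098]
phi = -(1.6054 + 2.0055 + 1.3297 + 0.6098) = -5.5504
Step 2: Compute augmented objective.
t*f(x) = 3.01*0.26 = 0.7826
Total = 0.7826 - 5.5504 = -4.7678
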